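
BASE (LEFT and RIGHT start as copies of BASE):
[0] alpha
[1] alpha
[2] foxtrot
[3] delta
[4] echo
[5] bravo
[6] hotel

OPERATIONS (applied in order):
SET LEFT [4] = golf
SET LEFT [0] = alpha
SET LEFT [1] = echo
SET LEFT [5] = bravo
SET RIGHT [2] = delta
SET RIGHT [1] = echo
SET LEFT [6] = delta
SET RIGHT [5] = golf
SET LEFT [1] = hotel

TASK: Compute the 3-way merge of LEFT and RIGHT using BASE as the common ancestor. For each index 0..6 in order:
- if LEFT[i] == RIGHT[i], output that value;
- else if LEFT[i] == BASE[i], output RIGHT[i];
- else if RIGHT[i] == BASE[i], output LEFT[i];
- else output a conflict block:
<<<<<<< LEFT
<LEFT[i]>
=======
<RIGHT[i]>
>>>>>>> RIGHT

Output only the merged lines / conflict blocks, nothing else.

Final LEFT:  [alpha, hotel, foxtrot, delta, golf, bravo, delta]
Final RIGHT: [alpha, echo, delta, delta, echo, golf, hotel]
i=0: L=alpha R=alpha -> agree -> alpha
i=1: BASE=alpha L=hotel R=echo all differ -> CONFLICT
i=2: L=foxtrot=BASE, R=delta -> take RIGHT -> delta
i=3: L=delta R=delta -> agree -> delta
i=4: L=golf, R=echo=BASE -> take LEFT -> golf
i=5: L=bravo=BASE, R=golf -> take RIGHT -> golf
i=6: L=delta, R=hotel=BASE -> take LEFT -> delta

Answer: alpha
<<<<<<< LEFT
hotel
=======
echo
>>>>>>> RIGHT
delta
delta
golf
golf
delta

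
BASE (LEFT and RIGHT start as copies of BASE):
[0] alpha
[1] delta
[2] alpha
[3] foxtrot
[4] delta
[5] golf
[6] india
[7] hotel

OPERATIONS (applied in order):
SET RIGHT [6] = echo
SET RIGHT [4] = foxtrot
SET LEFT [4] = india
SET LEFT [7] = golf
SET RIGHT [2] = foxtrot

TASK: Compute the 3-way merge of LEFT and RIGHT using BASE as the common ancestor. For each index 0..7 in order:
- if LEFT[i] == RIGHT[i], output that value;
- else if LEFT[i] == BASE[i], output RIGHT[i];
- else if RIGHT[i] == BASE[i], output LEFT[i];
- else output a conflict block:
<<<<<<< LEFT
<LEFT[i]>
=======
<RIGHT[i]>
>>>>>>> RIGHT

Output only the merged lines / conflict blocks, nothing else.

Answer: alpha
delta
foxtrot
foxtrot
<<<<<<< LEFT
india
=======
foxtrot
>>>>>>> RIGHT
golf
echo
golf

Derivation:
Final LEFT:  [alpha, delta, alpha, foxtrot, india, golf, india, golf]
Final RIGHT: [alpha, delta, foxtrot, foxtrot, foxtrot, golf, echo, hotel]
i=0: L=alpha R=alpha -> agree -> alpha
i=1: L=delta R=delta -> agree -> delta
i=2: L=alpha=BASE, R=foxtrot -> take RIGHT -> foxtrot
i=3: L=foxtrot R=foxtrot -> agree -> foxtrot
i=4: BASE=delta L=india R=foxtrot all differ -> CONFLICT
i=5: L=golf R=golf -> agree -> golf
i=6: L=india=BASE, R=echo -> take RIGHT -> echo
i=7: L=golf, R=hotel=BASE -> take LEFT -> golf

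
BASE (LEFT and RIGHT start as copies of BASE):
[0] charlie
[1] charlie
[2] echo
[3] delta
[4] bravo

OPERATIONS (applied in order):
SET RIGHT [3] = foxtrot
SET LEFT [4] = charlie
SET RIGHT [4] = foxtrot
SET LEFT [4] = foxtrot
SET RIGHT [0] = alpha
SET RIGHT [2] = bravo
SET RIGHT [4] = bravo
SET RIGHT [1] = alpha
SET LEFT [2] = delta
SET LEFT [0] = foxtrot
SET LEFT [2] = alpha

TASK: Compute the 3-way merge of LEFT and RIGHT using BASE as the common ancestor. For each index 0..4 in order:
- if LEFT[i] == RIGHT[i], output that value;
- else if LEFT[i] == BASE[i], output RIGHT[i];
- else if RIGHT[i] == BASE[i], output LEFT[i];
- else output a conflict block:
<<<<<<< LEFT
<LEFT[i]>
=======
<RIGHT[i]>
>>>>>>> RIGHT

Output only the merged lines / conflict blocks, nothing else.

Final LEFT:  [foxtrot, charlie, alpha, delta, foxtrot]
Final RIGHT: [alpha, alpha, bravo, foxtrot, bravo]
i=0: BASE=charlie L=foxtrot R=alpha all differ -> CONFLICT
i=1: L=charlie=BASE, R=alpha -> take RIGHT -> alpha
i=2: BASE=echo L=alpha R=bravo all differ -> CONFLICT
i=3: L=delta=BASE, R=foxtrot -> take RIGHT -> foxtrot
i=4: L=foxtrot, R=bravo=BASE -> take LEFT -> foxtrot

Answer: <<<<<<< LEFT
foxtrot
=======
alpha
>>>>>>> RIGHT
alpha
<<<<<<< LEFT
alpha
=======
bravo
>>>>>>> RIGHT
foxtrot
foxtrot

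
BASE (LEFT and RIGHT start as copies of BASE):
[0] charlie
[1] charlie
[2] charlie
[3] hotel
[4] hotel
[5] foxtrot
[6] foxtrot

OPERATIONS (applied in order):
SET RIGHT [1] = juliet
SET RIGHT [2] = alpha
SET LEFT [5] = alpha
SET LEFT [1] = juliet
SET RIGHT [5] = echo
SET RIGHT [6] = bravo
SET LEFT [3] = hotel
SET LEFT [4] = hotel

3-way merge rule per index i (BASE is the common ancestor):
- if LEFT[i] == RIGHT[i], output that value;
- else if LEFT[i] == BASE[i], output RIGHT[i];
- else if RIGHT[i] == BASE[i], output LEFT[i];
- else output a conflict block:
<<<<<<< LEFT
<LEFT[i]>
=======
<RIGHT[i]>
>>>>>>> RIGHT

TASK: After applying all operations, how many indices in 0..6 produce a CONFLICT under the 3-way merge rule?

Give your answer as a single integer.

Answer: 1

Derivation:
Final LEFT:  [charlie, juliet, charlie, hotel, hotel, alpha, foxtrot]
Final RIGHT: [charlie, juliet, alpha, hotel, hotel, echo, bravo]
i=0: L=charlie R=charlie -> agree -> charlie
i=1: L=juliet R=juliet -> agree -> juliet
i=2: L=charlie=BASE, R=alpha -> take RIGHT -> alpha
i=3: L=hotel R=hotel -> agree -> hotel
i=4: L=hotel R=hotel -> agree -> hotel
i=5: BASE=foxtrot L=alpha R=echo all differ -> CONFLICT
i=6: L=foxtrot=BASE, R=bravo -> take RIGHT -> bravo
Conflict count: 1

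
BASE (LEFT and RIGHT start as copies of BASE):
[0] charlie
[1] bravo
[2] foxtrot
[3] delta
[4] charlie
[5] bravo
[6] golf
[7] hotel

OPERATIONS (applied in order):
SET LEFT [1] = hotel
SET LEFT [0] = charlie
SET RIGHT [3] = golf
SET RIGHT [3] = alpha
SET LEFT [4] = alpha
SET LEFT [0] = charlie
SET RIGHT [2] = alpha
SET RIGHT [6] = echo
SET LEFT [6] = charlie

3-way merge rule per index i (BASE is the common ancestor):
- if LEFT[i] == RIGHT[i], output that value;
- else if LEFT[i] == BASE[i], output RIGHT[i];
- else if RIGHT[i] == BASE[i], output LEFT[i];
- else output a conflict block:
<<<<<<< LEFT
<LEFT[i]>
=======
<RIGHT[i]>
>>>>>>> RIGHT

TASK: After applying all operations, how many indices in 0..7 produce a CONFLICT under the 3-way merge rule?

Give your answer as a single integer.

Final LEFT:  [charlie, hotel, foxtrot, delta, alpha, bravo, charlie, hotel]
Final RIGHT: [charlie, bravo, alpha, alpha, charlie, bravo, echo, hotel]
i=0: L=charlie R=charlie -> agree -> charlie
i=1: L=hotel, R=bravo=BASE -> take LEFT -> hotel
i=2: L=foxtrot=BASE, R=alpha -> take RIGHT -> alpha
i=3: L=delta=BASE, R=alpha -> take RIGHT -> alpha
i=4: L=alpha, R=charlie=BASE -> take LEFT -> alpha
i=5: L=bravo R=bravo -> agree -> bravo
i=6: BASE=golf L=charlie R=echo all differ -> CONFLICT
i=7: L=hotel R=hotel -> agree -> hotel
Conflict count: 1

Answer: 1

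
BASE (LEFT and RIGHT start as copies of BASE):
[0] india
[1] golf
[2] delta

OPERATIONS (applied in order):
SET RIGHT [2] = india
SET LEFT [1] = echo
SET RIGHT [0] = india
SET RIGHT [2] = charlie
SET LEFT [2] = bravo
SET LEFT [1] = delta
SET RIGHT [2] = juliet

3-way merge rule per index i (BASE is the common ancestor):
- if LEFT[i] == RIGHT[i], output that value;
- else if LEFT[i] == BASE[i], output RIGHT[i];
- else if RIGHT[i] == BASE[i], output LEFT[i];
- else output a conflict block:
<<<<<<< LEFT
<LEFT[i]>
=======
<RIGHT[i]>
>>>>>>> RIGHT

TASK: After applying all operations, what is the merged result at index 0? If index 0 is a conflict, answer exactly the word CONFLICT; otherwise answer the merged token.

Final LEFT:  [india, delta, bravo]
Final RIGHT: [india, golf, juliet]
i=0: L=india R=india -> agree -> india
i=1: L=delta, R=golf=BASE -> take LEFT -> delta
i=2: BASE=delta L=bravo R=juliet all differ -> CONFLICT
Index 0 -> india

Answer: india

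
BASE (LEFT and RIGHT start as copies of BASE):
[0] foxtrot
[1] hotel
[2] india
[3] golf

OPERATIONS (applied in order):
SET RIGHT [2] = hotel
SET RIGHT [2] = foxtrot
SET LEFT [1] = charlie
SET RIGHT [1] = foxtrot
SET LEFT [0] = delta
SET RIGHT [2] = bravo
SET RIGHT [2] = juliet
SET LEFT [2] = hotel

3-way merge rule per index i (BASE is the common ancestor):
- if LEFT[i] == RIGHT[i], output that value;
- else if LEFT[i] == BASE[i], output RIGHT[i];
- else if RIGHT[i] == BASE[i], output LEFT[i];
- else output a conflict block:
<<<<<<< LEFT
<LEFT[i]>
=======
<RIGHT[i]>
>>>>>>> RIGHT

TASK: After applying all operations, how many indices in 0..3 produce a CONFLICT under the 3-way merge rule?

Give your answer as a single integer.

Final LEFT:  [delta, charlie, hotel, golf]
Final RIGHT: [foxtrot, foxtrot, juliet, golf]
i=0: L=delta, R=foxtrot=BASE -> take LEFT -> delta
i=1: BASE=hotel L=charlie R=foxtrot all differ -> CONFLICT
i=2: BASE=india L=hotel R=juliet all differ -> CONFLICT
i=3: L=golf R=golf -> agree -> golf
Conflict count: 2

Answer: 2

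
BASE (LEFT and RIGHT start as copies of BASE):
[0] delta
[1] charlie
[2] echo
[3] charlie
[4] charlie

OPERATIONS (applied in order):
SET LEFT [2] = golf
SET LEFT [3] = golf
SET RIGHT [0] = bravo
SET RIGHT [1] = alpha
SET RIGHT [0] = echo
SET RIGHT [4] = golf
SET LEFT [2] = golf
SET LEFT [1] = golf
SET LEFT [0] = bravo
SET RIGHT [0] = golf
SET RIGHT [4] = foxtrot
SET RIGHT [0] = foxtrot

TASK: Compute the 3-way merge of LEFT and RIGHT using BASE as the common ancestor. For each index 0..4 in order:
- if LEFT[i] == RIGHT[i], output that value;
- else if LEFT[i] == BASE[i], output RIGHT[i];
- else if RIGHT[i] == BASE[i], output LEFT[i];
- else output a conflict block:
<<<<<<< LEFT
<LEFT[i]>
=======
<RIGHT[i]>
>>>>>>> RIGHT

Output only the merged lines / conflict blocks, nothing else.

Answer: <<<<<<< LEFT
bravo
=======
foxtrot
>>>>>>> RIGHT
<<<<<<< LEFT
golf
=======
alpha
>>>>>>> RIGHT
golf
golf
foxtrot

Derivation:
Final LEFT:  [bravo, golf, golf, golf, charlie]
Final RIGHT: [foxtrot, alpha, echo, charlie, foxtrot]
i=0: BASE=delta L=bravo R=foxtrot all differ -> CONFLICT
i=1: BASE=charlie L=golf R=alpha all differ -> CONFLICT
i=2: L=golf, R=echo=BASE -> take LEFT -> golf
i=3: L=golf, R=charlie=BASE -> take LEFT -> golf
i=4: L=charlie=BASE, R=foxtrot -> take RIGHT -> foxtrot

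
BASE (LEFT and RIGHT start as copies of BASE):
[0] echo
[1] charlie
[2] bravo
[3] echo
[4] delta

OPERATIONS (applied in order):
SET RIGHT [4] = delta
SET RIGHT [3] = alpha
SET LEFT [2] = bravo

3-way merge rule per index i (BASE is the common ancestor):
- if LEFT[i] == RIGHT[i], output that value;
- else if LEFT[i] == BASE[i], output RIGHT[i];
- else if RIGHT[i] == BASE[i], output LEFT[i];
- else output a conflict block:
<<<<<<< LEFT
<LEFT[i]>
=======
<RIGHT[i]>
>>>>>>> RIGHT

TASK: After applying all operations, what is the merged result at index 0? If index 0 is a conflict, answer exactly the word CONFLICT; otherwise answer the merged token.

Final LEFT:  [echo, charlie, bravo, echo, delta]
Final RIGHT: [echo, charlie, bravo, alpha, delta]
i=0: L=echo R=echo -> agree -> echo
i=1: L=charlie R=charlie -> agree -> charlie
i=2: L=bravo R=bravo -> agree -> bravo
i=3: L=echo=BASE, R=alpha -> take RIGHT -> alpha
i=4: L=delta R=delta -> agree -> delta
Index 0 -> echo

Answer: echo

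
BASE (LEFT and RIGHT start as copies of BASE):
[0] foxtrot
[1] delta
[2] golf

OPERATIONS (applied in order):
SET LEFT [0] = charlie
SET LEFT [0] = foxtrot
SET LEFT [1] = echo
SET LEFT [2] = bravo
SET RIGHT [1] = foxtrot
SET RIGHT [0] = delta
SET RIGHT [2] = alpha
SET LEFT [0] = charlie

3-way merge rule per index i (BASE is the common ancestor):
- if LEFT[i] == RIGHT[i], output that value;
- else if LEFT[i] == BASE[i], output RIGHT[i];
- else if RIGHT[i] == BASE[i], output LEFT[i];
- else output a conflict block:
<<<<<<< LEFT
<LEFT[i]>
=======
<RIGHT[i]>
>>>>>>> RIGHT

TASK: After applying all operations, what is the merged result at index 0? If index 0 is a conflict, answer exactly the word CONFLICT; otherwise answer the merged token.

Final LEFT:  [charlie, echo, bravo]
Final RIGHT: [delta, foxtrot, alpha]
i=0: BASE=foxtrot L=charlie R=delta all differ -> CONFLICT
i=1: BASE=delta L=echo R=foxtrot all differ -> CONFLICT
i=2: BASE=golf L=bravo R=alpha all differ -> CONFLICT
Index 0 -> CONFLICT

Answer: CONFLICT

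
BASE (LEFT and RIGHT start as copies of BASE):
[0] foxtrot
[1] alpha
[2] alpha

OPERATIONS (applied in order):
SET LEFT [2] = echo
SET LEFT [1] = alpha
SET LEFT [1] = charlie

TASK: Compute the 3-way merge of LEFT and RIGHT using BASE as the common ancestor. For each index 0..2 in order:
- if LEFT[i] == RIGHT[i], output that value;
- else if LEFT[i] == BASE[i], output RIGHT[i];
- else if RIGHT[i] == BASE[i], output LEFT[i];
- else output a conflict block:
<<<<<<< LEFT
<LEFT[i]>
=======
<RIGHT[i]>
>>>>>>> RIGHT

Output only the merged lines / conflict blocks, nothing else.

Final LEFT:  [foxtrot, charlie, echo]
Final RIGHT: [foxtrot, alpha, alpha]
i=0: L=foxtrot R=foxtrot -> agree -> foxtrot
i=1: L=charlie, R=alpha=BASE -> take LEFT -> charlie
i=2: L=echo, R=alpha=BASE -> take LEFT -> echo

Answer: foxtrot
charlie
echo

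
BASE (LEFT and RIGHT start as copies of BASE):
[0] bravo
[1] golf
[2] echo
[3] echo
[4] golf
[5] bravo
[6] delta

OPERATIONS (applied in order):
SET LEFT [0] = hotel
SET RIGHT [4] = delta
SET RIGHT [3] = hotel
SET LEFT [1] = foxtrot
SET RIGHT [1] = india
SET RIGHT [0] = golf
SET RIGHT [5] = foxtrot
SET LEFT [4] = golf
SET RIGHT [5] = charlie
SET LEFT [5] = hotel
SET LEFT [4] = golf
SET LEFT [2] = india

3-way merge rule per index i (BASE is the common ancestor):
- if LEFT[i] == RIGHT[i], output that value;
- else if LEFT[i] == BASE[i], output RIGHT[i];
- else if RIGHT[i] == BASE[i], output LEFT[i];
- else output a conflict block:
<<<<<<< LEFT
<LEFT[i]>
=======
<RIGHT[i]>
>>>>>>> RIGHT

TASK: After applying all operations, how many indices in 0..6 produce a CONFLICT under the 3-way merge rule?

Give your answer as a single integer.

Final LEFT:  [hotel, foxtrot, india, echo, golf, hotel, delta]
Final RIGHT: [golf, india, echo, hotel, delta, charlie, delta]
i=0: BASE=bravo L=hotel R=golf all differ -> CONFLICT
i=1: BASE=golf L=foxtrot R=india all differ -> CONFLICT
i=2: L=india, R=echo=BASE -> take LEFT -> india
i=3: L=echo=BASE, R=hotel -> take RIGHT -> hotel
i=4: L=golf=BASE, R=delta -> take RIGHT -> delta
i=5: BASE=bravo L=hotel R=charlie all differ -> CONFLICT
i=6: L=delta R=delta -> agree -> delta
Conflict count: 3

Answer: 3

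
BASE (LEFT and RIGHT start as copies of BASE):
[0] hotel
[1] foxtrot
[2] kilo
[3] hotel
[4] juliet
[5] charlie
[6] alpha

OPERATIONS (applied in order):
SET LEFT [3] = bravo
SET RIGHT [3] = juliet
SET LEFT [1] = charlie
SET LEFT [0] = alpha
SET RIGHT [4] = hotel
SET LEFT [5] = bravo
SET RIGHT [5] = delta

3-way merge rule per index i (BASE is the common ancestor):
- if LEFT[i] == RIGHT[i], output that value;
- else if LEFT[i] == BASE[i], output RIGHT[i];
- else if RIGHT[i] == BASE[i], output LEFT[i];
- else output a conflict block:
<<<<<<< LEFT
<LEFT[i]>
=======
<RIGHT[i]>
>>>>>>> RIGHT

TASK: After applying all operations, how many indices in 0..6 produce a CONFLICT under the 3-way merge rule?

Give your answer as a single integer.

Final LEFT:  [alpha, charlie, kilo, bravo, juliet, bravo, alpha]
Final RIGHT: [hotel, foxtrot, kilo, juliet, hotel, delta, alpha]
i=0: L=alpha, R=hotel=BASE -> take LEFT -> alpha
i=1: L=charlie, R=foxtrot=BASE -> take LEFT -> charlie
i=2: L=kilo R=kilo -> agree -> kilo
i=3: BASE=hotel L=bravo R=juliet all differ -> CONFLICT
i=4: L=juliet=BASE, R=hotel -> take RIGHT -> hotel
i=5: BASE=charlie L=bravo R=delta all differ -> CONFLICT
i=6: L=alpha R=alpha -> agree -> alpha
Conflict count: 2

Answer: 2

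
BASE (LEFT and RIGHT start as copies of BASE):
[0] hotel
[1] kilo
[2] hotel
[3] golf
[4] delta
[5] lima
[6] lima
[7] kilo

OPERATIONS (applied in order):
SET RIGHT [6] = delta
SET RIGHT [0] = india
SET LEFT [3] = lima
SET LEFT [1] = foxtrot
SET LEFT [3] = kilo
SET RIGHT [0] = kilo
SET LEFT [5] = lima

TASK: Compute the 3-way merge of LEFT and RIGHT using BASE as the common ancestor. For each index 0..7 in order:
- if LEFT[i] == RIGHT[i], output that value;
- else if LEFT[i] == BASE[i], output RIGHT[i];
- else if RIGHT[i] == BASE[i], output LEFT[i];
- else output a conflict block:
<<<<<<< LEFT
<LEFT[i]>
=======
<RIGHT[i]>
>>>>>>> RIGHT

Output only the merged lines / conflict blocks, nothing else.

Final LEFT:  [hotel, foxtrot, hotel, kilo, delta, lima, lima, kilo]
Final RIGHT: [kilo, kilo, hotel, golf, delta, lima, delta, kilo]
i=0: L=hotel=BASE, R=kilo -> take RIGHT -> kilo
i=1: L=foxtrot, R=kilo=BASE -> take LEFT -> foxtrot
i=2: L=hotel R=hotel -> agree -> hotel
i=3: L=kilo, R=golf=BASE -> take LEFT -> kilo
i=4: L=delta R=delta -> agree -> delta
i=5: L=lima R=lima -> agree -> lima
i=6: L=lima=BASE, R=delta -> take RIGHT -> delta
i=7: L=kilo R=kilo -> agree -> kilo

Answer: kilo
foxtrot
hotel
kilo
delta
lima
delta
kilo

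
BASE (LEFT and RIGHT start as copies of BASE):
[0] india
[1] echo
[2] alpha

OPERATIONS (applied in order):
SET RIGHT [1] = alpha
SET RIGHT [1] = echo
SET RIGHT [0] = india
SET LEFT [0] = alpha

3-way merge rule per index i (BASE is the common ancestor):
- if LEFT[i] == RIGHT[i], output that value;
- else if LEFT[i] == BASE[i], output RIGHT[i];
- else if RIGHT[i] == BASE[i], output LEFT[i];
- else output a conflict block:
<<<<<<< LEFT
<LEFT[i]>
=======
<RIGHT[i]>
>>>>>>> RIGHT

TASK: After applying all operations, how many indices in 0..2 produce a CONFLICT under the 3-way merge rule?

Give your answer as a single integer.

Final LEFT:  [alpha, echo, alpha]
Final RIGHT: [india, echo, alpha]
i=0: L=alpha, R=india=BASE -> take LEFT -> alpha
i=1: L=echo R=echo -> agree -> echo
i=2: L=alpha R=alpha -> agree -> alpha
Conflict count: 0

Answer: 0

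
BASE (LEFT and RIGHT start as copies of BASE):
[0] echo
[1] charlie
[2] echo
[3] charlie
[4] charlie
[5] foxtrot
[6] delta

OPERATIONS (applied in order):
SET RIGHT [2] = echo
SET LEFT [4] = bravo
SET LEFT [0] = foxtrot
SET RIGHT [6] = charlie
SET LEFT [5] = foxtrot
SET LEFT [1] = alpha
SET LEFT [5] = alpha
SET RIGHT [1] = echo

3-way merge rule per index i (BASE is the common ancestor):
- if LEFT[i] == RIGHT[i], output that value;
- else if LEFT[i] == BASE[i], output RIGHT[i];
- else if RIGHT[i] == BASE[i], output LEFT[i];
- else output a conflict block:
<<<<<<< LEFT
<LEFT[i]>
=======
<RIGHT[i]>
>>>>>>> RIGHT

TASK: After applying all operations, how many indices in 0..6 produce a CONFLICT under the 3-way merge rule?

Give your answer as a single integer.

Answer: 1

Derivation:
Final LEFT:  [foxtrot, alpha, echo, charlie, bravo, alpha, delta]
Final RIGHT: [echo, echo, echo, charlie, charlie, foxtrot, charlie]
i=0: L=foxtrot, R=echo=BASE -> take LEFT -> foxtrot
i=1: BASE=charlie L=alpha R=echo all differ -> CONFLICT
i=2: L=echo R=echo -> agree -> echo
i=3: L=charlie R=charlie -> agree -> charlie
i=4: L=bravo, R=charlie=BASE -> take LEFT -> bravo
i=5: L=alpha, R=foxtrot=BASE -> take LEFT -> alpha
i=6: L=delta=BASE, R=charlie -> take RIGHT -> charlie
Conflict count: 1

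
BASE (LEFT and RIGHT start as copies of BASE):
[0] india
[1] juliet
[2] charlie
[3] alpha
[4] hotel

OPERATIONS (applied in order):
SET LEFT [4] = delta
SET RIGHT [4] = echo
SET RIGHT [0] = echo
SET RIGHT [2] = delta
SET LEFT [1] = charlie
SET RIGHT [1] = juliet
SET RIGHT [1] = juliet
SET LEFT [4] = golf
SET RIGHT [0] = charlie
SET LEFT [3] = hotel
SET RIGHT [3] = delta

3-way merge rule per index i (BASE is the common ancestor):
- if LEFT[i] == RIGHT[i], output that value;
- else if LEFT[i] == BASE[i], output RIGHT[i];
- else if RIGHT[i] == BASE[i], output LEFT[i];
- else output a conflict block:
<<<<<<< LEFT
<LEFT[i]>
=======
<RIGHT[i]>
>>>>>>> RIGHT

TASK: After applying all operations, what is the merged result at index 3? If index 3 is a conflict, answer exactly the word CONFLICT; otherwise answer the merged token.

Final LEFT:  [india, charlie, charlie, hotel, golf]
Final RIGHT: [charlie, juliet, delta, delta, echo]
i=0: L=india=BASE, R=charlie -> take RIGHT -> charlie
i=1: L=charlie, R=juliet=BASE -> take LEFT -> charlie
i=2: L=charlie=BASE, R=delta -> take RIGHT -> delta
i=3: BASE=alpha L=hotel R=delta all differ -> CONFLICT
i=4: BASE=hotel L=golf R=echo all differ -> CONFLICT
Index 3 -> CONFLICT

Answer: CONFLICT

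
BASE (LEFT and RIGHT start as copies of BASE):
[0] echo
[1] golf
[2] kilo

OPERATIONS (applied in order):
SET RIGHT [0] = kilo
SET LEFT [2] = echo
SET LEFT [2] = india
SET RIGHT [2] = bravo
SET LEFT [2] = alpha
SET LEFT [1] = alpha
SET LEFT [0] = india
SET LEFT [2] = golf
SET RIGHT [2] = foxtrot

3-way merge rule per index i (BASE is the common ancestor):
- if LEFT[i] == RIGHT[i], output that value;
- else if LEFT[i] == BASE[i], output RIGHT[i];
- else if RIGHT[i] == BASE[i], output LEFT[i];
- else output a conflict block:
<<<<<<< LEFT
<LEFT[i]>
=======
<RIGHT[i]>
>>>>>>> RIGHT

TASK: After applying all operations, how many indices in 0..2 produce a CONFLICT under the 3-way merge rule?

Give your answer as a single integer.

Final LEFT:  [india, alpha, golf]
Final RIGHT: [kilo, golf, foxtrot]
i=0: BASE=echo L=india R=kilo all differ -> CONFLICT
i=1: L=alpha, R=golf=BASE -> take LEFT -> alpha
i=2: BASE=kilo L=golf R=foxtrot all differ -> CONFLICT
Conflict count: 2

Answer: 2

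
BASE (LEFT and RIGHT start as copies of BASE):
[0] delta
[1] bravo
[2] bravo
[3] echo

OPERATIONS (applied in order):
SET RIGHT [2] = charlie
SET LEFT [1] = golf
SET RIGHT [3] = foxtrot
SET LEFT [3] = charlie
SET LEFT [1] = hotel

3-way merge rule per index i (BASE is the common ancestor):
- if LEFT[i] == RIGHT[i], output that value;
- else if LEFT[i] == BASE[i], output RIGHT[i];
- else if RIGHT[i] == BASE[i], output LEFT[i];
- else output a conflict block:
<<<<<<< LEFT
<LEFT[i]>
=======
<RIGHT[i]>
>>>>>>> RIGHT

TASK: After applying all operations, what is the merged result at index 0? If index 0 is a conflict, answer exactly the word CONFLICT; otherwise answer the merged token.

Answer: delta

Derivation:
Final LEFT:  [delta, hotel, bravo, charlie]
Final RIGHT: [delta, bravo, charlie, foxtrot]
i=0: L=delta R=delta -> agree -> delta
i=1: L=hotel, R=bravo=BASE -> take LEFT -> hotel
i=2: L=bravo=BASE, R=charlie -> take RIGHT -> charlie
i=3: BASE=echo L=charlie R=foxtrot all differ -> CONFLICT
Index 0 -> delta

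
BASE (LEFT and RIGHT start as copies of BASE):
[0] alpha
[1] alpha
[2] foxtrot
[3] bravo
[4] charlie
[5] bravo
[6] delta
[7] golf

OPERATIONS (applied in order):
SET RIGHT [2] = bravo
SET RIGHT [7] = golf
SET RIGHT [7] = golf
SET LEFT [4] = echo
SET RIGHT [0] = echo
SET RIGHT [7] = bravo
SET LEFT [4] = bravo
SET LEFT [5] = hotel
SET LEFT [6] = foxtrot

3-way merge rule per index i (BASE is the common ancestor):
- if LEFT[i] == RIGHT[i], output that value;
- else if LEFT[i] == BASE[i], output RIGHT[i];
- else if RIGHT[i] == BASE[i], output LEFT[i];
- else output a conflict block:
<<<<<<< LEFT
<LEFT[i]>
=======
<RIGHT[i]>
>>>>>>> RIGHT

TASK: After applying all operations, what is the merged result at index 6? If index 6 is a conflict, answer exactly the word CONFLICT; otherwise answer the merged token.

Answer: foxtrot

Derivation:
Final LEFT:  [alpha, alpha, foxtrot, bravo, bravo, hotel, foxtrot, golf]
Final RIGHT: [echo, alpha, bravo, bravo, charlie, bravo, delta, bravo]
i=0: L=alpha=BASE, R=echo -> take RIGHT -> echo
i=1: L=alpha R=alpha -> agree -> alpha
i=2: L=foxtrot=BASE, R=bravo -> take RIGHT -> bravo
i=3: L=bravo R=bravo -> agree -> bravo
i=4: L=bravo, R=charlie=BASE -> take LEFT -> bravo
i=5: L=hotel, R=bravo=BASE -> take LEFT -> hotel
i=6: L=foxtrot, R=delta=BASE -> take LEFT -> foxtrot
i=7: L=golf=BASE, R=bravo -> take RIGHT -> bravo
Index 6 -> foxtrot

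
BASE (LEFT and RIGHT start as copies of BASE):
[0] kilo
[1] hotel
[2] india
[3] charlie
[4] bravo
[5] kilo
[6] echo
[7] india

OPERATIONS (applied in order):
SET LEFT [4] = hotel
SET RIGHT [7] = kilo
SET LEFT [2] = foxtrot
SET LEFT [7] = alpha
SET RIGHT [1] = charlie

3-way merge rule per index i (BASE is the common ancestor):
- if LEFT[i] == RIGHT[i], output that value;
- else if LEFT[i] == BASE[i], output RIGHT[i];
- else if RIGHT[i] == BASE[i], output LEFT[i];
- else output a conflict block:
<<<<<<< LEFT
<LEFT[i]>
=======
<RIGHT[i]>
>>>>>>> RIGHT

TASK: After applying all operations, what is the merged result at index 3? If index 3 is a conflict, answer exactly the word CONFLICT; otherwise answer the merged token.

Answer: charlie

Derivation:
Final LEFT:  [kilo, hotel, foxtrot, charlie, hotel, kilo, echo, alpha]
Final RIGHT: [kilo, charlie, india, charlie, bravo, kilo, echo, kilo]
i=0: L=kilo R=kilo -> agree -> kilo
i=1: L=hotel=BASE, R=charlie -> take RIGHT -> charlie
i=2: L=foxtrot, R=india=BASE -> take LEFT -> foxtrot
i=3: L=charlie R=charlie -> agree -> charlie
i=4: L=hotel, R=bravo=BASE -> take LEFT -> hotel
i=5: L=kilo R=kilo -> agree -> kilo
i=6: L=echo R=echo -> agree -> echo
i=7: BASE=india L=alpha R=kilo all differ -> CONFLICT
Index 3 -> charlie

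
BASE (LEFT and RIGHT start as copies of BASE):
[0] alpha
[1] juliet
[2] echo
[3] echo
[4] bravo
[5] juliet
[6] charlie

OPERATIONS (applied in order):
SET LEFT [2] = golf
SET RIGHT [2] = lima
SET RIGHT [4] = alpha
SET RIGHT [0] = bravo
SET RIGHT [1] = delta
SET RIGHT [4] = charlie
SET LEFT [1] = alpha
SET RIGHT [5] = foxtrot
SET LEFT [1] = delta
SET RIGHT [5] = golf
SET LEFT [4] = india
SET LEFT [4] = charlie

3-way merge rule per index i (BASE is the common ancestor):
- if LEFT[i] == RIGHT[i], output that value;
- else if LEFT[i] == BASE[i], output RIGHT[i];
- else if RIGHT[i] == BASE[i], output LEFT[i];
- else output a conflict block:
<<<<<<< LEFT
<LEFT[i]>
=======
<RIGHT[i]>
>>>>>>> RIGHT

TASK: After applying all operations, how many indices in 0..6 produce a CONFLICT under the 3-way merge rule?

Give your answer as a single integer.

Answer: 1

Derivation:
Final LEFT:  [alpha, delta, golf, echo, charlie, juliet, charlie]
Final RIGHT: [bravo, delta, lima, echo, charlie, golf, charlie]
i=0: L=alpha=BASE, R=bravo -> take RIGHT -> bravo
i=1: L=delta R=delta -> agree -> delta
i=2: BASE=echo L=golf R=lima all differ -> CONFLICT
i=3: L=echo R=echo -> agree -> echo
i=4: L=charlie R=charlie -> agree -> charlie
i=5: L=juliet=BASE, R=golf -> take RIGHT -> golf
i=6: L=charlie R=charlie -> agree -> charlie
Conflict count: 1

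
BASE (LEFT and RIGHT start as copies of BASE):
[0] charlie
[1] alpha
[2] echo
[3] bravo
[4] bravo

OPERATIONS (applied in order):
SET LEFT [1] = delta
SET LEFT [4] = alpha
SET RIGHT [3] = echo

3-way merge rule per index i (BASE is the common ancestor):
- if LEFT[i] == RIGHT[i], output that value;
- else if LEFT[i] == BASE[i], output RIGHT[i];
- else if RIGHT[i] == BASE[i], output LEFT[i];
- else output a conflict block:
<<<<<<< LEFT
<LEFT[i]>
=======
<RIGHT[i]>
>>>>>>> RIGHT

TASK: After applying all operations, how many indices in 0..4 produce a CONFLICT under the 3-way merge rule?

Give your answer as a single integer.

Final LEFT:  [charlie, delta, echo, bravo, alpha]
Final RIGHT: [charlie, alpha, echo, echo, bravo]
i=0: L=charlie R=charlie -> agree -> charlie
i=1: L=delta, R=alpha=BASE -> take LEFT -> delta
i=2: L=echo R=echo -> agree -> echo
i=3: L=bravo=BASE, R=echo -> take RIGHT -> echo
i=4: L=alpha, R=bravo=BASE -> take LEFT -> alpha
Conflict count: 0

Answer: 0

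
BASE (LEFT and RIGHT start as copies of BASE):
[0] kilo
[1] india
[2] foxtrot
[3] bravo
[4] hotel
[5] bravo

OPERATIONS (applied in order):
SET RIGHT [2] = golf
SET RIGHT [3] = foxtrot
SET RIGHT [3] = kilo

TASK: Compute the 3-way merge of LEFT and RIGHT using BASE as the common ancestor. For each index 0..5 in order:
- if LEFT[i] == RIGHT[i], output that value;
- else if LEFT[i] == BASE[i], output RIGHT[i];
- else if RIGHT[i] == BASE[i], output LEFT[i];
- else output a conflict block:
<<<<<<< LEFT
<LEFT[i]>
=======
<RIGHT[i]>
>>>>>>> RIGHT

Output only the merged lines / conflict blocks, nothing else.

Final LEFT:  [kilo, india, foxtrot, bravo, hotel, bravo]
Final RIGHT: [kilo, india, golf, kilo, hotel, bravo]
i=0: L=kilo R=kilo -> agree -> kilo
i=1: L=india R=india -> agree -> india
i=2: L=foxtrot=BASE, R=golf -> take RIGHT -> golf
i=3: L=bravo=BASE, R=kilo -> take RIGHT -> kilo
i=4: L=hotel R=hotel -> agree -> hotel
i=5: L=bravo R=bravo -> agree -> bravo

Answer: kilo
india
golf
kilo
hotel
bravo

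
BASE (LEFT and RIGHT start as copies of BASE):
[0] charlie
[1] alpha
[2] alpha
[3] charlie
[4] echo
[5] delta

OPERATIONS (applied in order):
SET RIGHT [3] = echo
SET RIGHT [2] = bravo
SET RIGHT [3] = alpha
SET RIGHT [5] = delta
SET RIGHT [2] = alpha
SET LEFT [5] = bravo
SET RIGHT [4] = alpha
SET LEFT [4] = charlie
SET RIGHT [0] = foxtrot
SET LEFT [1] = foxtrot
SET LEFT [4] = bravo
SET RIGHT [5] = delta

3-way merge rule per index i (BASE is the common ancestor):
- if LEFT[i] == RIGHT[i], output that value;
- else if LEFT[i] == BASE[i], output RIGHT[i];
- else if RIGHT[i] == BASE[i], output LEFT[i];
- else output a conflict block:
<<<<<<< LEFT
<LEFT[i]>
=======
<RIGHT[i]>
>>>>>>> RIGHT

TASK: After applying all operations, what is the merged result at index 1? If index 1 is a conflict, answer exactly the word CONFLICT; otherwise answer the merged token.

Final LEFT:  [charlie, foxtrot, alpha, charlie, bravo, bravo]
Final RIGHT: [foxtrot, alpha, alpha, alpha, alpha, delta]
i=0: L=charlie=BASE, R=foxtrot -> take RIGHT -> foxtrot
i=1: L=foxtrot, R=alpha=BASE -> take LEFT -> foxtrot
i=2: L=alpha R=alpha -> agree -> alpha
i=3: L=charlie=BASE, R=alpha -> take RIGHT -> alpha
i=4: BASE=echo L=bravo R=alpha all differ -> CONFLICT
i=5: L=bravo, R=delta=BASE -> take LEFT -> bravo
Index 1 -> foxtrot

Answer: foxtrot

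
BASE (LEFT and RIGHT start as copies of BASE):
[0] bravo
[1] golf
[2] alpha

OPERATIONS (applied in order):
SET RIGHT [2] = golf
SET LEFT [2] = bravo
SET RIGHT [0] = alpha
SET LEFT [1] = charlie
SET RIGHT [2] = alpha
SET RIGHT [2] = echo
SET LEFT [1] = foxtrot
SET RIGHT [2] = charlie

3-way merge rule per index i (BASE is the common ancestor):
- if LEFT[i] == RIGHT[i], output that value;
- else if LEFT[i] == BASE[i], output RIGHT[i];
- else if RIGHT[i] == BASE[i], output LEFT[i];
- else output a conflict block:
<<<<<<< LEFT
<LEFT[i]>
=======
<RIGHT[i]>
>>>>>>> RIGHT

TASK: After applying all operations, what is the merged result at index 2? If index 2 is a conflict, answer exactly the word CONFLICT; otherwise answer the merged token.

Answer: CONFLICT

Derivation:
Final LEFT:  [bravo, foxtrot, bravo]
Final RIGHT: [alpha, golf, charlie]
i=0: L=bravo=BASE, R=alpha -> take RIGHT -> alpha
i=1: L=foxtrot, R=golf=BASE -> take LEFT -> foxtrot
i=2: BASE=alpha L=bravo R=charlie all differ -> CONFLICT
Index 2 -> CONFLICT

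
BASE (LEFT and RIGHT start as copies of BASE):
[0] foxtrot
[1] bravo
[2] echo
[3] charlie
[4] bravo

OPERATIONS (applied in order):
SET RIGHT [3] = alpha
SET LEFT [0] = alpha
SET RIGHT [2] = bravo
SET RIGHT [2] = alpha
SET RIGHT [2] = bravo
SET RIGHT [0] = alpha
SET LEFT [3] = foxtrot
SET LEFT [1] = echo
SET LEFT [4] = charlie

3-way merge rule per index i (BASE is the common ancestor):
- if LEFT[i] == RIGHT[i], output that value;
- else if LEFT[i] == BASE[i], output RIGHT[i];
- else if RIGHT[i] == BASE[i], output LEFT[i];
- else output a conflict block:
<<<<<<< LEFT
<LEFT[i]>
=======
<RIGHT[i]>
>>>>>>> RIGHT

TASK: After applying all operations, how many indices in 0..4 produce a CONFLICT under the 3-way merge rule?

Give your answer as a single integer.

Final LEFT:  [alpha, echo, echo, foxtrot, charlie]
Final RIGHT: [alpha, bravo, bravo, alpha, bravo]
i=0: L=alpha R=alpha -> agree -> alpha
i=1: L=echo, R=bravo=BASE -> take LEFT -> echo
i=2: L=echo=BASE, R=bravo -> take RIGHT -> bravo
i=3: BASE=charlie L=foxtrot R=alpha all differ -> CONFLICT
i=4: L=charlie, R=bravo=BASE -> take LEFT -> charlie
Conflict count: 1

Answer: 1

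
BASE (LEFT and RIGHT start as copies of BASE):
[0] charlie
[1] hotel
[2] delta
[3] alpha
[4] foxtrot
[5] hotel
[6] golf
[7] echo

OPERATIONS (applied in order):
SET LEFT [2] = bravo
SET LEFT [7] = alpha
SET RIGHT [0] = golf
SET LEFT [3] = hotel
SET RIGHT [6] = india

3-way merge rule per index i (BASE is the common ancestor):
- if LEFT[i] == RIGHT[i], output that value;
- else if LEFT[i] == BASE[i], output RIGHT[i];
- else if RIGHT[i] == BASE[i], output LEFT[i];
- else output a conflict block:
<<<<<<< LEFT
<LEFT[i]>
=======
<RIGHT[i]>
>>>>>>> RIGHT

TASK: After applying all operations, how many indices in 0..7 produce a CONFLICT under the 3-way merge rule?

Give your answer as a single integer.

Answer: 0

Derivation:
Final LEFT:  [charlie, hotel, bravo, hotel, foxtrot, hotel, golf, alpha]
Final RIGHT: [golf, hotel, delta, alpha, foxtrot, hotel, india, echo]
i=0: L=charlie=BASE, R=golf -> take RIGHT -> golf
i=1: L=hotel R=hotel -> agree -> hotel
i=2: L=bravo, R=delta=BASE -> take LEFT -> bravo
i=3: L=hotel, R=alpha=BASE -> take LEFT -> hotel
i=4: L=foxtrot R=foxtrot -> agree -> foxtrot
i=5: L=hotel R=hotel -> agree -> hotel
i=6: L=golf=BASE, R=india -> take RIGHT -> india
i=7: L=alpha, R=echo=BASE -> take LEFT -> alpha
Conflict count: 0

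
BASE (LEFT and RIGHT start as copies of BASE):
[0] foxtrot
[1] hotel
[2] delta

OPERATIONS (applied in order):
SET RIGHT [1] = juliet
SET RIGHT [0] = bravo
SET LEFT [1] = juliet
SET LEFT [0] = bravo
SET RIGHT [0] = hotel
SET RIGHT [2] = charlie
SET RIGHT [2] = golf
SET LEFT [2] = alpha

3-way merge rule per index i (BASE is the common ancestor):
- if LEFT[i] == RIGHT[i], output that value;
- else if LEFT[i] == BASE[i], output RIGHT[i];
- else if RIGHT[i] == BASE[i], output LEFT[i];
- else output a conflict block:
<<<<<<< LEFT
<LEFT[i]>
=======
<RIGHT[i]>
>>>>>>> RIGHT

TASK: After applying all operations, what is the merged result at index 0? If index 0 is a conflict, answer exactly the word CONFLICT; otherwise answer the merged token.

Answer: CONFLICT

Derivation:
Final LEFT:  [bravo, juliet, alpha]
Final RIGHT: [hotel, juliet, golf]
i=0: BASE=foxtrot L=bravo R=hotel all differ -> CONFLICT
i=1: L=juliet R=juliet -> agree -> juliet
i=2: BASE=delta L=alpha R=golf all differ -> CONFLICT
Index 0 -> CONFLICT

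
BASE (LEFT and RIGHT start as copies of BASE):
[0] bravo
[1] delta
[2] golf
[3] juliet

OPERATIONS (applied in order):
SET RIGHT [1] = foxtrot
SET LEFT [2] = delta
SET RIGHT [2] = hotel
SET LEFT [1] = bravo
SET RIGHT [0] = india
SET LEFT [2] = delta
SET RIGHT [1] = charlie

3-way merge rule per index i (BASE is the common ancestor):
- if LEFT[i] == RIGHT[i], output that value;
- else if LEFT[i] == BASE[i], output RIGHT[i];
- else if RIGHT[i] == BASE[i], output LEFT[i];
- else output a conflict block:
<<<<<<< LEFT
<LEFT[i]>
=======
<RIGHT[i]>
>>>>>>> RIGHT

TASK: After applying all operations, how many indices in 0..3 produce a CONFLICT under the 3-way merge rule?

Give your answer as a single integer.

Answer: 2

Derivation:
Final LEFT:  [bravo, bravo, delta, juliet]
Final RIGHT: [india, charlie, hotel, juliet]
i=0: L=bravo=BASE, R=india -> take RIGHT -> india
i=1: BASE=delta L=bravo R=charlie all differ -> CONFLICT
i=2: BASE=golf L=delta R=hotel all differ -> CONFLICT
i=3: L=juliet R=juliet -> agree -> juliet
Conflict count: 2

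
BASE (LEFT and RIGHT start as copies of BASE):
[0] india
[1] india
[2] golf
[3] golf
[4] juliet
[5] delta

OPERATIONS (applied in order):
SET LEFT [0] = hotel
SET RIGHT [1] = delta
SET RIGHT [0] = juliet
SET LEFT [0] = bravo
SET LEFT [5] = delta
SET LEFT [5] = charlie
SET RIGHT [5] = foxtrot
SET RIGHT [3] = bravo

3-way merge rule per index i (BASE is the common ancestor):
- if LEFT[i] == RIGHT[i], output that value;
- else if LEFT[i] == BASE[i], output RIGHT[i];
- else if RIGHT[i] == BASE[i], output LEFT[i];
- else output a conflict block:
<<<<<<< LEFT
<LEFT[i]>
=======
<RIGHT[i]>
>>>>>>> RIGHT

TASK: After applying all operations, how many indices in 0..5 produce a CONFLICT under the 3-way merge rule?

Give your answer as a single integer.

Final LEFT:  [bravo, india, golf, golf, juliet, charlie]
Final RIGHT: [juliet, delta, golf, bravo, juliet, foxtrot]
i=0: BASE=india L=bravo R=juliet all differ -> CONFLICT
i=1: L=india=BASE, R=delta -> take RIGHT -> delta
i=2: L=golf R=golf -> agree -> golf
i=3: L=golf=BASE, R=bravo -> take RIGHT -> bravo
i=4: L=juliet R=juliet -> agree -> juliet
i=5: BASE=delta L=charlie R=foxtrot all differ -> CONFLICT
Conflict count: 2

Answer: 2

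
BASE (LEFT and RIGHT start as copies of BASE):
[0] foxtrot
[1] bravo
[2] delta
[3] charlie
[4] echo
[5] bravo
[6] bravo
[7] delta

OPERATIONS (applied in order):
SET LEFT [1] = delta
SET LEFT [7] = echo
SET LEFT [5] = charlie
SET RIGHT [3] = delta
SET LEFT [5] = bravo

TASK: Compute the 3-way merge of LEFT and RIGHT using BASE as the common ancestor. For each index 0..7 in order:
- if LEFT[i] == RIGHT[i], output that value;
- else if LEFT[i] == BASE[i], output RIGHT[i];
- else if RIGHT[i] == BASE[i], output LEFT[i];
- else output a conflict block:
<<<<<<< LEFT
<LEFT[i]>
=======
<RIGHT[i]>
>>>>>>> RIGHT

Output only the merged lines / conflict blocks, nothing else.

Answer: foxtrot
delta
delta
delta
echo
bravo
bravo
echo

Derivation:
Final LEFT:  [foxtrot, delta, delta, charlie, echo, bravo, bravo, echo]
Final RIGHT: [foxtrot, bravo, delta, delta, echo, bravo, bravo, delta]
i=0: L=foxtrot R=foxtrot -> agree -> foxtrot
i=1: L=delta, R=bravo=BASE -> take LEFT -> delta
i=2: L=delta R=delta -> agree -> delta
i=3: L=charlie=BASE, R=delta -> take RIGHT -> delta
i=4: L=echo R=echo -> agree -> echo
i=5: L=bravo R=bravo -> agree -> bravo
i=6: L=bravo R=bravo -> agree -> bravo
i=7: L=echo, R=delta=BASE -> take LEFT -> echo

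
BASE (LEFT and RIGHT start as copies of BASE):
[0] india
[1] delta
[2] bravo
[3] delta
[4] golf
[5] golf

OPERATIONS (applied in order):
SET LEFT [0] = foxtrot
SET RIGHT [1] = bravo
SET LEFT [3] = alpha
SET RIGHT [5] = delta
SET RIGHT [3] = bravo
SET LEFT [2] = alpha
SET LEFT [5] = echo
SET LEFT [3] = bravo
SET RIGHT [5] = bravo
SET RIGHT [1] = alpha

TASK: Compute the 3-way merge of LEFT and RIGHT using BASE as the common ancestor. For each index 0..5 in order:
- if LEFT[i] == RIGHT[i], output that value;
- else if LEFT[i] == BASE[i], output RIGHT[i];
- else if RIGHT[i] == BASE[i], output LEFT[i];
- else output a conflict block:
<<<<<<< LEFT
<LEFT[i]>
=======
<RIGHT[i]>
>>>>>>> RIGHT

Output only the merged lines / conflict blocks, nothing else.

Final LEFT:  [foxtrot, delta, alpha, bravo, golf, echo]
Final RIGHT: [india, alpha, bravo, bravo, golf, bravo]
i=0: L=foxtrot, R=india=BASE -> take LEFT -> foxtrot
i=1: L=delta=BASE, R=alpha -> take RIGHT -> alpha
i=2: L=alpha, R=bravo=BASE -> take LEFT -> alpha
i=3: L=bravo R=bravo -> agree -> bravo
i=4: L=golf R=golf -> agree -> golf
i=5: BASE=golf L=echo R=bravo all differ -> CONFLICT

Answer: foxtrot
alpha
alpha
bravo
golf
<<<<<<< LEFT
echo
=======
bravo
>>>>>>> RIGHT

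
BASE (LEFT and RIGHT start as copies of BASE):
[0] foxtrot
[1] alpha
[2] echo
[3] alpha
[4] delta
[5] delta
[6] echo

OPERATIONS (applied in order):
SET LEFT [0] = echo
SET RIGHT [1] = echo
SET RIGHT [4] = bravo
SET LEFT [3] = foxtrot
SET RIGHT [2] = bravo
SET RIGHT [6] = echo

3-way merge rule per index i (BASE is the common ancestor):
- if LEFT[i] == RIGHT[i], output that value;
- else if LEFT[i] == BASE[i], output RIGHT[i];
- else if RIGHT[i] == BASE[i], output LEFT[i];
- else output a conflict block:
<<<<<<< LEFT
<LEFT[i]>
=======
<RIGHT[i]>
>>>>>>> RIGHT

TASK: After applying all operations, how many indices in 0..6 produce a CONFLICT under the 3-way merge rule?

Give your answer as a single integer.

Final LEFT:  [echo, alpha, echo, foxtrot, delta, delta, echo]
Final RIGHT: [foxtrot, echo, bravo, alpha, bravo, delta, echo]
i=0: L=echo, R=foxtrot=BASE -> take LEFT -> echo
i=1: L=alpha=BASE, R=echo -> take RIGHT -> echo
i=2: L=echo=BASE, R=bravo -> take RIGHT -> bravo
i=3: L=foxtrot, R=alpha=BASE -> take LEFT -> foxtrot
i=4: L=delta=BASE, R=bravo -> take RIGHT -> bravo
i=5: L=delta R=delta -> agree -> delta
i=6: L=echo R=echo -> agree -> echo
Conflict count: 0

Answer: 0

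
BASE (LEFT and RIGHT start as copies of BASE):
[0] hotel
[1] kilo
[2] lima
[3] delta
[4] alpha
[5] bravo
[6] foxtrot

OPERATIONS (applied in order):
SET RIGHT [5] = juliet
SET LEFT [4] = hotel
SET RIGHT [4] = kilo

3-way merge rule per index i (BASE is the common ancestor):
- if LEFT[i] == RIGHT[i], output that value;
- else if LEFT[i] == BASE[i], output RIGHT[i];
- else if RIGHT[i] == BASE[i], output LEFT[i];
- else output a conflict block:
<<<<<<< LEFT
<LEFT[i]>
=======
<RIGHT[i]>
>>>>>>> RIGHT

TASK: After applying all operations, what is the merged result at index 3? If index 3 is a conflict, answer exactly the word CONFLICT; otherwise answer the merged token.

Answer: delta

Derivation:
Final LEFT:  [hotel, kilo, lima, delta, hotel, bravo, foxtrot]
Final RIGHT: [hotel, kilo, lima, delta, kilo, juliet, foxtrot]
i=0: L=hotel R=hotel -> agree -> hotel
i=1: L=kilo R=kilo -> agree -> kilo
i=2: L=lima R=lima -> agree -> lima
i=3: L=delta R=delta -> agree -> delta
i=4: BASE=alpha L=hotel R=kilo all differ -> CONFLICT
i=5: L=bravo=BASE, R=juliet -> take RIGHT -> juliet
i=6: L=foxtrot R=foxtrot -> agree -> foxtrot
Index 3 -> delta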